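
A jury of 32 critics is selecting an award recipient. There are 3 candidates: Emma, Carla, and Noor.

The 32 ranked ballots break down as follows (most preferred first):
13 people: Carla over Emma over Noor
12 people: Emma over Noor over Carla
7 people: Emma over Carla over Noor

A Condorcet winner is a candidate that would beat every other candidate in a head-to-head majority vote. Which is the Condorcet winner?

Emma

Emma vs Carla: 19–13
Emma vs Noor: 32–0
Emma beats every other candidate.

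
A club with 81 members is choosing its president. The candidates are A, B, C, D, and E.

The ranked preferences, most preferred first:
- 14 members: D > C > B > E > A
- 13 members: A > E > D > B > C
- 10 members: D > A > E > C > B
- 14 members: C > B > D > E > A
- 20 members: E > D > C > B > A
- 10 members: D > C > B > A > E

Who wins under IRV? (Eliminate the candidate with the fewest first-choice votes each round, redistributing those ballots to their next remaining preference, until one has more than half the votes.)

D

Round 1: A 13, B 0, C 14, D 34, E 20. B eliminated.
Round 2: A 13, C 14, D 34, E 20. A eliminated.
Round 3: C 14, D 34, E 33. C eliminated.
Round 4: D 48, E 33. D has a majority (≥41).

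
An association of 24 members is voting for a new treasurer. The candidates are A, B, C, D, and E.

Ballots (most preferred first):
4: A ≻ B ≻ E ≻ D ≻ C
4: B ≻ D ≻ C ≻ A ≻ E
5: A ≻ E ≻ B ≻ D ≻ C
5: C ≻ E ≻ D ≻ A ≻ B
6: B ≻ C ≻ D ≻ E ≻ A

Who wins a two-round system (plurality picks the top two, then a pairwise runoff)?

Round 1 first-place votes: A 9, B 10, C 5, D 0, E 0. B and A advance.
Runoff: B is ranked above A on 10 ballots, A above B on 14.

A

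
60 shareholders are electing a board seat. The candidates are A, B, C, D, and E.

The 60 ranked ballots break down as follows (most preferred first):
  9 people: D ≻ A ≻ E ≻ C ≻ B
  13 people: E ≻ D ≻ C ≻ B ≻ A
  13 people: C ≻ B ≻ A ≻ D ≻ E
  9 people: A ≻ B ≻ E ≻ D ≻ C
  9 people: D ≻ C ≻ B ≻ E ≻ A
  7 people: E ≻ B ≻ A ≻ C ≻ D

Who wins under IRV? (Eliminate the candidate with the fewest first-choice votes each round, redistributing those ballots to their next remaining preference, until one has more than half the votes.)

D

Round 1: A 9, B 0, C 13, D 18, E 20. B eliminated.
Round 2: A 9, C 13, D 18, E 20. A eliminated.
Round 3: C 13, D 18, E 29. C eliminated.
Round 4: D 31, E 29. D has a majority (≥31).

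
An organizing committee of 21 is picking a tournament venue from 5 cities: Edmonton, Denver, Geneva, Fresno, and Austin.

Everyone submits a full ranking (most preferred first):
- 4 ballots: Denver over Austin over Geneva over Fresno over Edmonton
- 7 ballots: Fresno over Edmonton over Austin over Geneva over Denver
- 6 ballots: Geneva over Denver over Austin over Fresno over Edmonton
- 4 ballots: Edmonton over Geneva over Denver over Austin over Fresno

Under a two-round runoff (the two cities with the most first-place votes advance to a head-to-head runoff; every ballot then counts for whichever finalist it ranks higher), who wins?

Round 1 first-place votes: Edmonton 4, Denver 4, Geneva 6, Fresno 7, Austin 0. Fresno and Geneva advance.
Runoff: Fresno is ranked above Geneva on 7 ballots, Geneva above Fresno on 14.

Geneva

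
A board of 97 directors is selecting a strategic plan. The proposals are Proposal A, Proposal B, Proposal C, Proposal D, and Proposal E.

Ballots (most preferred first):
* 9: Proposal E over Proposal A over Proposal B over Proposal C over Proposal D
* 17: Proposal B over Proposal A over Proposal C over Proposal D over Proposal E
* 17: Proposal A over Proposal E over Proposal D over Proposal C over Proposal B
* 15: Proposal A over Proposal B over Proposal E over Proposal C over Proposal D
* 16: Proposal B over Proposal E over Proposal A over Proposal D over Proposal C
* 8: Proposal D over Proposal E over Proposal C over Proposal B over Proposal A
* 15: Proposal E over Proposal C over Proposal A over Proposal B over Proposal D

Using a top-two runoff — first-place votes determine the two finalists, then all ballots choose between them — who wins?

Round 1 first-place votes: Proposal A 32, Proposal B 33, Proposal C 0, Proposal D 8, Proposal E 24. Proposal B and Proposal A advance.
Runoff: Proposal B is ranked above Proposal A on 41 ballots, Proposal A above Proposal B on 56.

Proposal A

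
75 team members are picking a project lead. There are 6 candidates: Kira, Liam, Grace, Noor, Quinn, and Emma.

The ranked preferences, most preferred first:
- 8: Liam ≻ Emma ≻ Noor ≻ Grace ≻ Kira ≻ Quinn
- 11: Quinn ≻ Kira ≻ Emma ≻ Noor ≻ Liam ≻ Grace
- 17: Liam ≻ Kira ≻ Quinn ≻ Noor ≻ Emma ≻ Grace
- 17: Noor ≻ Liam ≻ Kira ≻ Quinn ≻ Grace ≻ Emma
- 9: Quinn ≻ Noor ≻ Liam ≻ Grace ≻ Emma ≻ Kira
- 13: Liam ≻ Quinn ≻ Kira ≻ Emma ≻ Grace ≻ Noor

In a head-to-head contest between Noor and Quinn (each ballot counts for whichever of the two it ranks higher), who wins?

Quinn

Noor is ranked above Quinn on 25 ballots; Quinn above Noor on 50.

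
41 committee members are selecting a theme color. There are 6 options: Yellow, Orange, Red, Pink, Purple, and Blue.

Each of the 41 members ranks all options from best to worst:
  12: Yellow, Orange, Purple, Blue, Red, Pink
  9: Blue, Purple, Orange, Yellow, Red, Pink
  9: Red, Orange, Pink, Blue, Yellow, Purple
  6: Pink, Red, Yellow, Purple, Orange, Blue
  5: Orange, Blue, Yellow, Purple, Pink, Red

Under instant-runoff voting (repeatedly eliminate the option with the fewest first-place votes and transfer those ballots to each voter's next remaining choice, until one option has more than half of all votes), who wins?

Round 1: Yellow 12, Orange 5, Red 9, Pink 6, Purple 0, Blue 9. Purple eliminated.
Round 2: Yellow 12, Orange 5, Red 9, Pink 6, Blue 9. Orange eliminated.
Round 3: Yellow 12, Red 9, Pink 6, Blue 14. Pink eliminated.
Round 4: Yellow 12, Red 15, Blue 14. Yellow eliminated.
Round 5: Red 15, Blue 26. Blue has a majority (≥21).

Blue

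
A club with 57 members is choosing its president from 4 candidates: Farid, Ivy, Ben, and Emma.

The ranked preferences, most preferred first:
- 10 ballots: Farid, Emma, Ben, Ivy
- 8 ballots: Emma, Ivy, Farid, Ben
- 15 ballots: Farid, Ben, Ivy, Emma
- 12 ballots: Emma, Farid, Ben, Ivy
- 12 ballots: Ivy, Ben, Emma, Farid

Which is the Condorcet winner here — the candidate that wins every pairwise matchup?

Emma

Emma vs Farid: 32–25
Emma vs Ivy: 30–27
Emma vs Ben: 30–27
Emma beats every other candidate.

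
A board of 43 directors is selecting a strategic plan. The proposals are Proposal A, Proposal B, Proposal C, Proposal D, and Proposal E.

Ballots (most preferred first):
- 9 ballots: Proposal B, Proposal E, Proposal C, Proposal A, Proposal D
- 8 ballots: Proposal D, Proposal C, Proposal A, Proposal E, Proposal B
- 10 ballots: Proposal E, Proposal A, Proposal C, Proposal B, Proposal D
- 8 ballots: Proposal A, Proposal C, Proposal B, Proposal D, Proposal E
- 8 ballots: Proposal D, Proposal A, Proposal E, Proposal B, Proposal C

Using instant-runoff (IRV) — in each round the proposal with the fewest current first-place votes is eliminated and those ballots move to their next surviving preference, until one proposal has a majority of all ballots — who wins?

Round 1: Proposal A 8, Proposal B 9, Proposal C 0, Proposal D 16, Proposal E 10. Proposal C eliminated.
Round 2: Proposal A 8, Proposal B 9, Proposal D 16, Proposal E 10. Proposal A eliminated.
Round 3: Proposal B 17, Proposal D 16, Proposal E 10. Proposal E eliminated.
Round 4: Proposal B 27, Proposal D 16. Proposal B has a majority (≥22).

Proposal B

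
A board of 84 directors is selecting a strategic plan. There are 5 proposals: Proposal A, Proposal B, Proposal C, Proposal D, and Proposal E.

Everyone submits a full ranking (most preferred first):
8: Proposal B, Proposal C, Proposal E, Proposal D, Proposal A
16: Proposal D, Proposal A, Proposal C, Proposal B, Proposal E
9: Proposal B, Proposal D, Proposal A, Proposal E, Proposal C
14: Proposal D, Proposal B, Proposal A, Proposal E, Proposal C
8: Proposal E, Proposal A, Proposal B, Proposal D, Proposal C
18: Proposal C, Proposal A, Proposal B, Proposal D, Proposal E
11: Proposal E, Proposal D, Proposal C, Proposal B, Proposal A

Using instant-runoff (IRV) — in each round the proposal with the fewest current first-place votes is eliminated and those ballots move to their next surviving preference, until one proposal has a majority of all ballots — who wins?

Proposal D

Round 1: Proposal A 0, Proposal B 17, Proposal C 18, Proposal D 30, Proposal E 19. Proposal A eliminated.
Round 2: Proposal B 17, Proposal C 18, Proposal D 30, Proposal E 19. Proposal B eliminated.
Round 3: Proposal C 26, Proposal D 39, Proposal E 19. Proposal E eliminated.
Round 4: Proposal C 26, Proposal D 58. Proposal D has a majority (≥43).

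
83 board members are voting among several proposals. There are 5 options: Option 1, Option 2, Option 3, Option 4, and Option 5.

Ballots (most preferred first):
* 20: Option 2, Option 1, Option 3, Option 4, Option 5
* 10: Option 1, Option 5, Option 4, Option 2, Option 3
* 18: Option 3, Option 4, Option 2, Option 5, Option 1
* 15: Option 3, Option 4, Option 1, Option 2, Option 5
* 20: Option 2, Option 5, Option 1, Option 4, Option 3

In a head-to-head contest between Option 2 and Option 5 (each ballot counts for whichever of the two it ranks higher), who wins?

Option 2

Option 2 is ranked above Option 5 on 73 ballots; Option 5 above Option 2 on 10.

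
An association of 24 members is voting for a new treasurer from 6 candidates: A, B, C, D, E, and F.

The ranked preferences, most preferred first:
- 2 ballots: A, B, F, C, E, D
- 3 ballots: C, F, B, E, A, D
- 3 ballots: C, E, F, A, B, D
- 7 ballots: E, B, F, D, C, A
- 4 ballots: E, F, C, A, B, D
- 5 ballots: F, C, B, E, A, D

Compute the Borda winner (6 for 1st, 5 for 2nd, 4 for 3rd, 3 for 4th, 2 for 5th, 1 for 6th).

F

A: 2×6 + 3×2 + 3×3 + 7×1 + 4×3 + 5×2 = 56
B: 2×5 + 3×4 + 3×2 + 7×5 + 4×2 + 5×4 = 91
C: 2×3 + 3×6 + 3×6 + 7×2 + 4×4 + 5×5 = 97
D: 2×1 + 3×1 + 3×1 + 7×3 + 4×1 + 5×1 = 38
E: 2×2 + 3×3 + 3×5 + 7×6 + 4×6 + 5×3 = 109
F: 2×4 + 3×5 + 3×4 + 7×4 + 4×5 + 5×6 = 113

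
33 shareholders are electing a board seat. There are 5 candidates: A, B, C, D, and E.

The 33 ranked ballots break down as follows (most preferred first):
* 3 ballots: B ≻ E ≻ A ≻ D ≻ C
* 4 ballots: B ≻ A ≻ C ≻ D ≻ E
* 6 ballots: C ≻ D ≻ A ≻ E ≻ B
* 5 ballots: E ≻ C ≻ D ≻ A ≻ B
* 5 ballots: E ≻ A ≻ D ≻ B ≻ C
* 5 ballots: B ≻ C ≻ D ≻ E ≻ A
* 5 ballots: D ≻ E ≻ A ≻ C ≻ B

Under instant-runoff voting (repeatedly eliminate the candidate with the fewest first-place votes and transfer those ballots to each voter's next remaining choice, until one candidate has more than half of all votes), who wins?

Round 1: A 0, B 12, C 6, D 5, E 10. A eliminated.
Round 2: B 12, C 6, D 5, E 10. D eliminated.
Round 3: B 12, C 6, E 15. C eliminated.
Round 4: B 12, E 21. E has a majority (≥17).

E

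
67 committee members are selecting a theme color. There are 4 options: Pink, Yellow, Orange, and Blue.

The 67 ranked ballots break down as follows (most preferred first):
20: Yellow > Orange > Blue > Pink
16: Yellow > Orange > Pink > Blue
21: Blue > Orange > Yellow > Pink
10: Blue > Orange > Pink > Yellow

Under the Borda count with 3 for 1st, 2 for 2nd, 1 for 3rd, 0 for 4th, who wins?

Pink: 20×0 + 16×1 + 21×0 + 10×1 = 26
Yellow: 20×3 + 16×3 + 21×1 + 10×0 = 129
Orange: 20×2 + 16×2 + 21×2 + 10×2 = 134
Blue: 20×1 + 16×0 + 21×3 + 10×3 = 113

Orange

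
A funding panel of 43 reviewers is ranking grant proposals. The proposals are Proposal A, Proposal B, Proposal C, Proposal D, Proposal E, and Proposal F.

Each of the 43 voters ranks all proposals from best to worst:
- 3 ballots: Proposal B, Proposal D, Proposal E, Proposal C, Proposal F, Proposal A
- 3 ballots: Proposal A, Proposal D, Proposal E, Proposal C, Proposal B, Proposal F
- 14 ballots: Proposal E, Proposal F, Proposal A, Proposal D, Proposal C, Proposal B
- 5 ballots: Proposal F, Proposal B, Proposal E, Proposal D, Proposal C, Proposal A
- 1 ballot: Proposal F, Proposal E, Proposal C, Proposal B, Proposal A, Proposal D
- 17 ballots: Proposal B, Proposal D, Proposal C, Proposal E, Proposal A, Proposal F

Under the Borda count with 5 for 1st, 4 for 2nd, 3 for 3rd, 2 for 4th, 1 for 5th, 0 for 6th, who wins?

Proposal A: 3×0 + 3×5 + 14×3 + 5×0 + 1×1 + 17×1 = 75
Proposal B: 3×5 + 3×1 + 14×0 + 5×4 + 1×2 + 17×5 = 125
Proposal C: 3×2 + 3×2 + 14×1 + 5×1 + 1×3 + 17×3 = 85
Proposal D: 3×4 + 3×4 + 14×2 + 5×2 + 1×0 + 17×4 = 130
Proposal E: 3×3 + 3×3 + 14×5 + 5×3 + 1×4 + 17×2 = 141
Proposal F: 3×1 + 3×0 + 14×4 + 5×5 + 1×5 + 17×0 = 89

Proposal E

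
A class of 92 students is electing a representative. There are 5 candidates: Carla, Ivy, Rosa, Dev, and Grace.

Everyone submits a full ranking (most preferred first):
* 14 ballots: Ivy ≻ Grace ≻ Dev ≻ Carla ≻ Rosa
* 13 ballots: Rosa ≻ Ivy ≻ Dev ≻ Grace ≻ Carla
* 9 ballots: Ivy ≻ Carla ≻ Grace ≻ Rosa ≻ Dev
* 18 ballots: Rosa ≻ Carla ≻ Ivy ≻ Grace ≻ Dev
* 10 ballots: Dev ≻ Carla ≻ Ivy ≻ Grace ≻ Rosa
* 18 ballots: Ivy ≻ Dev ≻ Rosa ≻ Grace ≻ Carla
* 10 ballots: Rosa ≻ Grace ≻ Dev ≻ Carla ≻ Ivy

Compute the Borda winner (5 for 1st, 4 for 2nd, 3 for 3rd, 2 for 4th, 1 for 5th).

Ivy

Carla: 14×2 + 13×1 + 9×4 + 18×4 + 10×4 + 18×1 + 10×2 = 227
Ivy: 14×5 + 13×4 + 9×5 + 18×3 + 10×3 + 18×5 + 10×1 = 351
Rosa: 14×1 + 13×5 + 9×2 + 18×5 + 10×1 + 18×3 + 10×5 = 301
Dev: 14×3 + 13×3 + 9×1 + 18×1 + 10×5 + 18×4 + 10×3 = 260
Grace: 14×4 + 13×2 + 9×3 + 18×2 + 10×2 + 18×2 + 10×4 = 241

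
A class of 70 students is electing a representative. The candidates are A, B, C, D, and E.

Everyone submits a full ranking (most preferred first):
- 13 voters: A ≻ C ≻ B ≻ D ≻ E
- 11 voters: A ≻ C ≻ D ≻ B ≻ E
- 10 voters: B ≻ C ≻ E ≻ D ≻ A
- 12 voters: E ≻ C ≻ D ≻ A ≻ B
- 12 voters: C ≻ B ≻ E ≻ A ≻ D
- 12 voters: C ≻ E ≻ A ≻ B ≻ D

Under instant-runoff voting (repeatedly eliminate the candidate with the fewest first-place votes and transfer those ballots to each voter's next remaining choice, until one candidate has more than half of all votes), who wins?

Round 1: A 24, B 10, C 24, D 0, E 12. D eliminated.
Round 2: A 24, B 10, C 24, E 12. B eliminated.
Round 3: A 24, C 34, E 12. E eliminated.
Round 4: A 24, C 46. C has a majority (≥36).

C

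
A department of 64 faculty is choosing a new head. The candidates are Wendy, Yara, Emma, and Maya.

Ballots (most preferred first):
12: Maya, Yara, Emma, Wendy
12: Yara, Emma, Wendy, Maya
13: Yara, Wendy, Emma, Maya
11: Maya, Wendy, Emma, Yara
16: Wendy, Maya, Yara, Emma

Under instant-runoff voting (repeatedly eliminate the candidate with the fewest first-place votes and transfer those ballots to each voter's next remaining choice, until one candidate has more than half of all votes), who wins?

Round 1: Wendy 16, Yara 25, Emma 0, Maya 23. Emma eliminated.
Round 2: Wendy 16, Yara 25, Maya 23. Wendy eliminated.
Round 3: Yara 25, Maya 39. Maya has a majority (≥33).

Maya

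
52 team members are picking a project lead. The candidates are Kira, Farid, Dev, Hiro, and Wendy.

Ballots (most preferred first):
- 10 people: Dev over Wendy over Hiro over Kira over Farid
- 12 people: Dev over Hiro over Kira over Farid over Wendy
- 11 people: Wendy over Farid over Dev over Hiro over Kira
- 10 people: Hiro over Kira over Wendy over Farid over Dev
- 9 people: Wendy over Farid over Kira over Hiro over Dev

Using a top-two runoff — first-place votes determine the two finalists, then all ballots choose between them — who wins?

Wendy

Round 1 first-place votes: Kira 0, Farid 0, Dev 22, Hiro 10, Wendy 20. Dev and Wendy advance.
Runoff: Dev is ranked above Wendy on 22 ballots, Wendy above Dev on 30.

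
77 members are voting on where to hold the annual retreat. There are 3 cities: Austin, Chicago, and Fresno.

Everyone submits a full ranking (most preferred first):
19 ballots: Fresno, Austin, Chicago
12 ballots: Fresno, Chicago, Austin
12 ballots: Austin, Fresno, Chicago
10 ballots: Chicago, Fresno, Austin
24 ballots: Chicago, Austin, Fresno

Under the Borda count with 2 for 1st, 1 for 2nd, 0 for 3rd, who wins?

Fresno

Austin: 19×1 + 12×0 + 12×2 + 10×0 + 24×1 = 67
Chicago: 19×0 + 12×1 + 12×0 + 10×2 + 24×2 = 80
Fresno: 19×2 + 12×2 + 12×1 + 10×1 + 24×0 = 84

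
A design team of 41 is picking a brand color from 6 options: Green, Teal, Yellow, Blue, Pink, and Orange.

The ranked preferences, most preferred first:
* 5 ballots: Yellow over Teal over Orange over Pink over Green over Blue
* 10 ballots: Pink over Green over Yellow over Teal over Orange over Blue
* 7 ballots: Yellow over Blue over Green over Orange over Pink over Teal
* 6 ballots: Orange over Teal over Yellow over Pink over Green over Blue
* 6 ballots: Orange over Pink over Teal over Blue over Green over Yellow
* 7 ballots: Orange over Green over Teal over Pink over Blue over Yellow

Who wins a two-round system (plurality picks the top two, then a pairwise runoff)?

Yellow

Round 1 first-place votes: Green 0, Teal 0, Yellow 12, Blue 0, Pink 10, Orange 19. Orange and Yellow advance.
Runoff: Orange is ranked above Yellow on 19 ballots, Yellow above Orange on 22.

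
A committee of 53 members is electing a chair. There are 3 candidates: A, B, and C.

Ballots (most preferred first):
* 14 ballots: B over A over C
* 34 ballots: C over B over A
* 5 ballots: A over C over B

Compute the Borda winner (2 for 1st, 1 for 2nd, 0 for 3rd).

C

A: 14×1 + 34×0 + 5×2 = 24
B: 14×2 + 34×1 + 5×0 = 62
C: 14×0 + 34×2 + 5×1 = 73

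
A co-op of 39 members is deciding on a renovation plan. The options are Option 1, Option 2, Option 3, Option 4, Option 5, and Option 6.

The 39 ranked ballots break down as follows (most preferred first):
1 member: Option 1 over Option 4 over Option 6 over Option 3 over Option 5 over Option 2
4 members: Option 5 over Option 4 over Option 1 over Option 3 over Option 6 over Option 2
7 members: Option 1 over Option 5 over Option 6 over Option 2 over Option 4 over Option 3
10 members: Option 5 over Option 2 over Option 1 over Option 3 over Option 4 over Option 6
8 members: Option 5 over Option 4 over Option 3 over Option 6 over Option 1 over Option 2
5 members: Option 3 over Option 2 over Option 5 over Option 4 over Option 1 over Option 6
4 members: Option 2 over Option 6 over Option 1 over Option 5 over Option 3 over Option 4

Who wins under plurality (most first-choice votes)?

Option 5

First-place votes: Option 1 8, Option 2 4, Option 3 5, Option 4 0, Option 5 22, Option 6 0.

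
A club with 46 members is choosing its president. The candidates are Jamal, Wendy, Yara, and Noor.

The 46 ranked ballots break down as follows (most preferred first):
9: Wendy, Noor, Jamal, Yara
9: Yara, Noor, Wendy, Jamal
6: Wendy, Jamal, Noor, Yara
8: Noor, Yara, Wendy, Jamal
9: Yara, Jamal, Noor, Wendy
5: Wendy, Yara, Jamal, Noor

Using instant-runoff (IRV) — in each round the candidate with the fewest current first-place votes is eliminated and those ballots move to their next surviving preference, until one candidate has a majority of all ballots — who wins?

Yara

Round 1: Jamal 0, Wendy 20, Yara 18, Noor 8. Jamal eliminated.
Round 2: Wendy 20, Yara 18, Noor 8. Noor eliminated.
Round 3: Wendy 20, Yara 26. Yara has a majority (≥24).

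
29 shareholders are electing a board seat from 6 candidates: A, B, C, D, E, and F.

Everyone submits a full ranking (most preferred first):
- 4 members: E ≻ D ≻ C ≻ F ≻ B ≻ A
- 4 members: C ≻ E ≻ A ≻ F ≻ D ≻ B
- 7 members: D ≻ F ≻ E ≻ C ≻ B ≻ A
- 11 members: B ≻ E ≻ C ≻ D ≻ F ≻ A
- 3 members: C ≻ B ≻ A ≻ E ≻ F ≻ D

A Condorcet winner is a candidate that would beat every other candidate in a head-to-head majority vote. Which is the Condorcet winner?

E

E vs A: 26–3
E vs B: 15–14
E vs C: 22–7
E vs D: 22–7
E vs F: 22–7
E beats every other candidate.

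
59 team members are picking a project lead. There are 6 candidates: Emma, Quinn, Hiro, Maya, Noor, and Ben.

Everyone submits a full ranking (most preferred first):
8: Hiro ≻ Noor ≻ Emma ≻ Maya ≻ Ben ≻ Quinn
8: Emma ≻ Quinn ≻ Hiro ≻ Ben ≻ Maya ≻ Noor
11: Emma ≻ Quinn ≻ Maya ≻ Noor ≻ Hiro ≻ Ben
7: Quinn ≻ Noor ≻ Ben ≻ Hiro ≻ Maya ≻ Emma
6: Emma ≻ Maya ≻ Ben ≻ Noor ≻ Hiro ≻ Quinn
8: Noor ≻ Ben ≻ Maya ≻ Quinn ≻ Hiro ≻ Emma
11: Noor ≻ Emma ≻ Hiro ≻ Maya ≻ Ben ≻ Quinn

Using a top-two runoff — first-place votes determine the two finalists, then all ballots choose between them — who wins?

Noor

Round 1 first-place votes: Emma 25, Quinn 7, Hiro 8, Maya 0, Noor 19, Ben 0. Emma and Noor advance.
Runoff: Emma is ranked above Noor on 25 ballots, Noor above Emma on 34.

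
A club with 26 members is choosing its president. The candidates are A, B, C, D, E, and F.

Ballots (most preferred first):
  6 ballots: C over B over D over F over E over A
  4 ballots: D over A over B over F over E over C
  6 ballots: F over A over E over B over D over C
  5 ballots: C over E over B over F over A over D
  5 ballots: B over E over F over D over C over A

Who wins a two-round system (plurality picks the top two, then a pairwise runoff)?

Round 1 first-place votes: A 0, B 5, C 11, D 4, E 0, F 6. C and F advance.
Runoff: C is ranked above F on 11 ballots, F above C on 15.

F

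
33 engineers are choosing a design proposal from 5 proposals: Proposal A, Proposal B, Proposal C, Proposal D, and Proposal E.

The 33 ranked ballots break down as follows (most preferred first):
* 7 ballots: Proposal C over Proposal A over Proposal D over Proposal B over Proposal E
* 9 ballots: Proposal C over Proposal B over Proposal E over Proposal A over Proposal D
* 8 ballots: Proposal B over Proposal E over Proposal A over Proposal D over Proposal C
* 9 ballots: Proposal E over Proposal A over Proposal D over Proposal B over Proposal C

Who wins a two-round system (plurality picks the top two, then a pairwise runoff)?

Proposal E

Round 1 first-place votes: Proposal A 0, Proposal B 8, Proposal C 16, Proposal D 0, Proposal E 9. Proposal C and Proposal E advance.
Runoff: Proposal C is ranked above Proposal E on 16 ballots, Proposal E above Proposal C on 17.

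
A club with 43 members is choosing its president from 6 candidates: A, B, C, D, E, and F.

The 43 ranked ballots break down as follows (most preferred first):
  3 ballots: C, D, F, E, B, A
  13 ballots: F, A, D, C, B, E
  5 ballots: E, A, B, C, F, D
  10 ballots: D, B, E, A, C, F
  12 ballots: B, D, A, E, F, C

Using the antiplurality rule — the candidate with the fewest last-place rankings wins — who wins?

B

Last-place votes: A 3, B 0, C 12, D 5, E 13, F 10.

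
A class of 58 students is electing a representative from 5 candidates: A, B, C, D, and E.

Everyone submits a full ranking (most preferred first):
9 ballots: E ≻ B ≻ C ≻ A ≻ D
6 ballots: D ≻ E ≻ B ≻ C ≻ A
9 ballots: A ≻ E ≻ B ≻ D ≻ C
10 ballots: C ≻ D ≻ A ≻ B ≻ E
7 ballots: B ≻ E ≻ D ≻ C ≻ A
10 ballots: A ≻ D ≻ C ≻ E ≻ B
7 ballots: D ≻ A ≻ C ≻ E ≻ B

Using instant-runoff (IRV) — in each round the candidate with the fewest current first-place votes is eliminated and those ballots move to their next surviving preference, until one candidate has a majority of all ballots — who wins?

D

Round 1: A 19, B 7, C 10, D 13, E 9. B eliminated.
Round 2: A 19, C 10, D 13, E 16. C eliminated.
Round 3: A 19, D 23, E 16. E eliminated.
Round 4: A 28, D 30. D has a majority (≥30).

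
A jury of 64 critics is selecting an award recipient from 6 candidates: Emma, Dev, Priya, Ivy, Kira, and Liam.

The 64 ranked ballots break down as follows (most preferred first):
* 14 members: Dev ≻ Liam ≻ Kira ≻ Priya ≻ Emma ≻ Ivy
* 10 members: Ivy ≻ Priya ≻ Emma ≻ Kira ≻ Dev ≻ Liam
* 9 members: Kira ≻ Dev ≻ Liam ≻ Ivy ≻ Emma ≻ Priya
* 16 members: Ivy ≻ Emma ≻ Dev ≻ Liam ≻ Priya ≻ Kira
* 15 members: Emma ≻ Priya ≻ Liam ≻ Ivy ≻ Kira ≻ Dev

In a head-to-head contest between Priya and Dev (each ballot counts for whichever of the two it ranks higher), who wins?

Dev

Priya is ranked above Dev on 25 ballots; Dev above Priya on 39.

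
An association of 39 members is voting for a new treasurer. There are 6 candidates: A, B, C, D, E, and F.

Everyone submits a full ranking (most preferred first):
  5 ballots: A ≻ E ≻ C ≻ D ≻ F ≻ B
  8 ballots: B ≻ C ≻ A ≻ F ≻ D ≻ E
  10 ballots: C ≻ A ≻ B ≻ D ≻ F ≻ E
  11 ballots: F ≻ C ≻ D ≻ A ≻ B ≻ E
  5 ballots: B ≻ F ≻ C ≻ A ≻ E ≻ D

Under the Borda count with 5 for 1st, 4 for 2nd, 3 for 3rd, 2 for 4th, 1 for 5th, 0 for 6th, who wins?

A: 5×5 + 8×3 + 10×4 + 11×2 + 5×2 = 121
B: 5×0 + 8×5 + 10×3 + 11×1 + 5×5 = 106
C: 5×3 + 8×4 + 10×5 + 11×4 + 5×3 = 156
D: 5×2 + 8×1 + 10×2 + 11×3 + 5×0 = 71
E: 5×4 + 8×0 + 10×0 + 11×0 + 5×1 = 25
F: 5×1 + 8×2 + 10×1 + 11×5 + 5×4 = 106

C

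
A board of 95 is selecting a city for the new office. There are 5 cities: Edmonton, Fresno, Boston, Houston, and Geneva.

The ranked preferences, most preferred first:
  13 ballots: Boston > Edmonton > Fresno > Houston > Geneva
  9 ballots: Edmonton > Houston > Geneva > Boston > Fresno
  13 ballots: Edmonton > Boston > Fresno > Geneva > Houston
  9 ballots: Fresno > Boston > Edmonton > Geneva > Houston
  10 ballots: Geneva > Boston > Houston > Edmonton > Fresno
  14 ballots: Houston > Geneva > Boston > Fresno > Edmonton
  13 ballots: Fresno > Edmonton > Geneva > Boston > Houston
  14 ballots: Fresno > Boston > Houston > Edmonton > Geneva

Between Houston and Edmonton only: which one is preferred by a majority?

Houston is ranked above Edmonton on 38 ballots; Edmonton above Houston on 57.

Edmonton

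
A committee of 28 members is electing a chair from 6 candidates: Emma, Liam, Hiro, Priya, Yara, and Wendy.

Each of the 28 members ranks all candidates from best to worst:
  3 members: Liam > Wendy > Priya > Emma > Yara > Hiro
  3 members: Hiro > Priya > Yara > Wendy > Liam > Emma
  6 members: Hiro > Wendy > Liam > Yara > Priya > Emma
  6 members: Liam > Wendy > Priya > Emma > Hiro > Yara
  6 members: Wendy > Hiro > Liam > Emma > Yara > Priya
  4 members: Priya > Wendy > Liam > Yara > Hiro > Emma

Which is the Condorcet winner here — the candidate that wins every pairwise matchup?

Wendy

Wendy vs Emma: 28–0
Wendy vs Liam: 19–9
Wendy vs Hiro: 19–9
Wendy vs Priya: 21–7
Wendy vs Yara: 25–3
Wendy beats every other candidate.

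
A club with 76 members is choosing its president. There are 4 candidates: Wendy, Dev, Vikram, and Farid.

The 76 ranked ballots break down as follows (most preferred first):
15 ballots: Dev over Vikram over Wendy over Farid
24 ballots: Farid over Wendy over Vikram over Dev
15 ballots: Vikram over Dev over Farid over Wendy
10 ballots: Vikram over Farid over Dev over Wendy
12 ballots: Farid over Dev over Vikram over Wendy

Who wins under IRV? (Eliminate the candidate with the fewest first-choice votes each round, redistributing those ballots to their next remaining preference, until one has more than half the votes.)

Round 1: Wendy 0, Dev 15, Vikram 25, Farid 36. Wendy eliminated.
Round 2: Dev 15, Vikram 25, Farid 36. Dev eliminated.
Round 3: Vikram 40, Farid 36. Vikram has a majority (≥39).

Vikram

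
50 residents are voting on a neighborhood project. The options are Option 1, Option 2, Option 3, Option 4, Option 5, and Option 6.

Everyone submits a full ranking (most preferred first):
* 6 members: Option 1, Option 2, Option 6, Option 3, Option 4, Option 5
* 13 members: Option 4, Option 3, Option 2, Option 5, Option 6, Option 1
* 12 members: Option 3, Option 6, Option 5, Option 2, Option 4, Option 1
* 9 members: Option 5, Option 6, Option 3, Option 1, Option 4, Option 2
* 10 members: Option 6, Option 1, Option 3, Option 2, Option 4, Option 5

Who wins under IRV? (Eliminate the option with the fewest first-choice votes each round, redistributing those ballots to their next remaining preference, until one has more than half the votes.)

Round 1: Option 1 6, Option 2 0, Option 3 12, Option 4 13, Option 5 9, Option 6 10. Option 2 eliminated.
Round 2: Option 1 6, Option 3 12, Option 4 13, Option 5 9, Option 6 10. Option 1 eliminated.
Round 3: Option 3 12, Option 4 13, Option 5 9, Option 6 16. Option 5 eliminated.
Round 4: Option 3 12, Option 4 13, Option 6 25. Option 3 eliminated.
Round 5: Option 4 13, Option 6 37. Option 6 has a majority (≥26).

Option 6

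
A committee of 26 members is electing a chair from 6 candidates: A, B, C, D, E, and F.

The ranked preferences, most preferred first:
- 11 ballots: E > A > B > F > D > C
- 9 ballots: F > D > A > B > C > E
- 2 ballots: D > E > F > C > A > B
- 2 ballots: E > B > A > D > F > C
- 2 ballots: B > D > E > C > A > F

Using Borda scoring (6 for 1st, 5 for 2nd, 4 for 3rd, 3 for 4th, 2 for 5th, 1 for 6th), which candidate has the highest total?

A

A: 11×5 + 9×4 + 2×2 + 2×4 + 2×2 = 107
B: 11×4 + 9×3 + 2×1 + 2×5 + 2×6 = 95
C: 11×1 + 9×2 + 2×3 + 2×1 + 2×3 = 43
D: 11×2 + 9×5 + 2×6 + 2×3 + 2×5 = 95
E: 11×6 + 9×1 + 2×5 + 2×6 + 2×4 = 105
F: 11×3 + 9×6 + 2×4 + 2×2 + 2×1 = 101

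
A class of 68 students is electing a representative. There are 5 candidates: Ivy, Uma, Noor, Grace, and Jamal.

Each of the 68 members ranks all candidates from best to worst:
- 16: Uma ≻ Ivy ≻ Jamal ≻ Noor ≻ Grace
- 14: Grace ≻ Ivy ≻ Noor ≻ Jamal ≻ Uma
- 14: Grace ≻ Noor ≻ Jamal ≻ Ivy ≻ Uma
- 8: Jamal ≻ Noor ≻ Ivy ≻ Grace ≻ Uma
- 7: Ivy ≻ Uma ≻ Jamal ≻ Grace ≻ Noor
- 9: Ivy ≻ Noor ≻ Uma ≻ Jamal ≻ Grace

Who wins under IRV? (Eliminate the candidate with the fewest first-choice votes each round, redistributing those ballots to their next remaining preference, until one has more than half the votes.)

Ivy

Round 1: Ivy 16, Uma 16, Noor 0, Grace 28, Jamal 8. Noor eliminated.
Round 2: Ivy 16, Uma 16, Grace 28, Jamal 8. Jamal eliminated.
Round 3: Ivy 24, Uma 16, Grace 28. Uma eliminated.
Round 4: Ivy 40, Grace 28. Ivy has a majority (≥35).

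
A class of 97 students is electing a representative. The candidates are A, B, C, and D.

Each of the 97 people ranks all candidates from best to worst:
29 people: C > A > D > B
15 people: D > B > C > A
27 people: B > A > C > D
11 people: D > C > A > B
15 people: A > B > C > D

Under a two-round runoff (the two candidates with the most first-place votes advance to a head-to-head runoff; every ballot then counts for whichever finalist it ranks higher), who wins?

Round 1 first-place votes: A 15, B 27, C 29, D 26. C and B advance.
Runoff: C is ranked above B on 40 ballots, B above C on 57.

B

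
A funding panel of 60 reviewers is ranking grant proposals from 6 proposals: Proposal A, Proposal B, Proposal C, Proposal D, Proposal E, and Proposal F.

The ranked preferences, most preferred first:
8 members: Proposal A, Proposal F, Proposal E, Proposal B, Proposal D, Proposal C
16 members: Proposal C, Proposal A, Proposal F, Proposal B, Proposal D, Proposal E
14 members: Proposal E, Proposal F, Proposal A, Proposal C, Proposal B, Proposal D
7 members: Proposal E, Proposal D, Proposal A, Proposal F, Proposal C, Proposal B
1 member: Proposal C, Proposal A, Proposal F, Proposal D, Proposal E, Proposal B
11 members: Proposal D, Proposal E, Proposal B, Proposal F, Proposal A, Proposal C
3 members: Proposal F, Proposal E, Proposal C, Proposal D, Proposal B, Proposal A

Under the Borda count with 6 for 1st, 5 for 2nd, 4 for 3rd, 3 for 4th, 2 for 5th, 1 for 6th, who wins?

Proposal A: 8×6 + 16×5 + 14×4 + 7×4 + 1×5 + 11×2 + 3×1 = 242
Proposal B: 8×3 + 16×3 + 14×2 + 7×1 + 1×1 + 11×4 + 3×2 = 158
Proposal C: 8×1 + 16×6 + 14×3 + 7×2 + 1×6 + 11×1 + 3×4 = 189
Proposal D: 8×2 + 16×2 + 14×1 + 7×5 + 1×3 + 11×6 + 3×3 = 175
Proposal E: 8×4 + 16×1 + 14×6 + 7×6 + 1×2 + 11×5 + 3×5 = 246
Proposal F: 8×5 + 16×4 + 14×5 + 7×3 + 1×4 + 11×3 + 3×6 = 250

Proposal F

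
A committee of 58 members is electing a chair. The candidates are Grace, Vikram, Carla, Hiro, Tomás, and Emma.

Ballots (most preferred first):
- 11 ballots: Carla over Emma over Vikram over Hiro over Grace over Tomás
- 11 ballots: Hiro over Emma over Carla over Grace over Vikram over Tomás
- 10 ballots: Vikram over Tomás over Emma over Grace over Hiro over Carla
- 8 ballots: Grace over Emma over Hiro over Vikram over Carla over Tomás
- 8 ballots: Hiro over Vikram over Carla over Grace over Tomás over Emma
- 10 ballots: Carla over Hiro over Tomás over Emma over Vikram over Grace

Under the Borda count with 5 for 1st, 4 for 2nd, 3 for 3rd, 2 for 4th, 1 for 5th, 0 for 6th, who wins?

Hiro

Grace: 11×1 + 11×2 + 10×2 + 8×5 + 8×2 + 10×0 = 109
Vikram: 11×3 + 11×1 + 10×5 + 8×2 + 8×4 + 10×1 = 152
Carla: 11×5 + 11×3 + 10×0 + 8×1 + 8×3 + 10×5 = 170
Hiro: 11×2 + 11×5 + 10×1 + 8×3 + 8×5 + 10×4 = 191
Tomás: 11×0 + 11×0 + 10×4 + 8×0 + 8×1 + 10×3 = 78
Emma: 11×4 + 11×4 + 10×3 + 8×4 + 8×0 + 10×2 = 170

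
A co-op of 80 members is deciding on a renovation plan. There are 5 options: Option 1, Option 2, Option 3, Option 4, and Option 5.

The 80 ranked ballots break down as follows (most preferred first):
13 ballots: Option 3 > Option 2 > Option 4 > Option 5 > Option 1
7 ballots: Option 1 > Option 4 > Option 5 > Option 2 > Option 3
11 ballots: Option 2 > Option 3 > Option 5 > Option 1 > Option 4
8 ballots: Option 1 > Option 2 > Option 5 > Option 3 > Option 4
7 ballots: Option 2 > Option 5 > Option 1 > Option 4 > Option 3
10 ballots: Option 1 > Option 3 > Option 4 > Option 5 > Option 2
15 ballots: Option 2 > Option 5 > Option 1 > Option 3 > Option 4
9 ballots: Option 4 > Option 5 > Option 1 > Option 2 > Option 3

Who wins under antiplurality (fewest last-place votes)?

Option 5

Last-place votes: Option 1 13, Option 2 10, Option 3 23, Option 4 34, Option 5 0.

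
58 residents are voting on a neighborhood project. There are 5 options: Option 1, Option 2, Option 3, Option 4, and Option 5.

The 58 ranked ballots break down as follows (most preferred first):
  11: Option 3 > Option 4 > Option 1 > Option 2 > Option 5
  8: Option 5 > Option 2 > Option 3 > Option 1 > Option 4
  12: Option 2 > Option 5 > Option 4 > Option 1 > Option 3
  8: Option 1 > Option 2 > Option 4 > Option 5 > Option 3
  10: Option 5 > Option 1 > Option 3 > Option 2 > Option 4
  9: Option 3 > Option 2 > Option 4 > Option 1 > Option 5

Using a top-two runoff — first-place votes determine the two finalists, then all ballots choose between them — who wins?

Round 1 first-place votes: Option 1 8, Option 2 12, Option 3 20, Option 4 0, Option 5 18. Option 3 and Option 5 advance.
Runoff: Option 3 is ranked above Option 5 on 20 ballots, Option 5 above Option 3 on 38.

Option 5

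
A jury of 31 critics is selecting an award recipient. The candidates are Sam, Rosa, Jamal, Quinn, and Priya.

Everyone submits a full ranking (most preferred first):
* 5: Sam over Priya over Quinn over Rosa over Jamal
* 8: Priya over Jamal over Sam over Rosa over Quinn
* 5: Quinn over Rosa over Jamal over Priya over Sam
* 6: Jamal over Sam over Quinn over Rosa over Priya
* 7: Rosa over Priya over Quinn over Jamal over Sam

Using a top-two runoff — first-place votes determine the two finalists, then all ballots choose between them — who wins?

Rosa

Round 1 first-place votes: Sam 5, Rosa 7, Jamal 6, Quinn 5, Priya 8. Priya and Rosa advance.
Runoff: Priya is ranked above Rosa on 13 ballots, Rosa above Priya on 18.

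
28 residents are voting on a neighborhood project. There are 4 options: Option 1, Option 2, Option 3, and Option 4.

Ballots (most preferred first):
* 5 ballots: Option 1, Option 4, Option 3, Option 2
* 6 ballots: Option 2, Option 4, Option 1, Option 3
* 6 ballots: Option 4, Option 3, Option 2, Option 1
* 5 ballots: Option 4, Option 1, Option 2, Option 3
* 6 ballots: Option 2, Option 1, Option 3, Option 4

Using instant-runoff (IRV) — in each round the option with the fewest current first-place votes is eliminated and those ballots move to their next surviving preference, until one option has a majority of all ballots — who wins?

Option 4

Round 1: Option 1 5, Option 2 12, Option 3 0, Option 4 11. Option 3 eliminated.
Round 2: Option 1 5, Option 2 12, Option 4 11. Option 1 eliminated.
Round 3: Option 2 12, Option 4 16. Option 4 has a majority (≥15).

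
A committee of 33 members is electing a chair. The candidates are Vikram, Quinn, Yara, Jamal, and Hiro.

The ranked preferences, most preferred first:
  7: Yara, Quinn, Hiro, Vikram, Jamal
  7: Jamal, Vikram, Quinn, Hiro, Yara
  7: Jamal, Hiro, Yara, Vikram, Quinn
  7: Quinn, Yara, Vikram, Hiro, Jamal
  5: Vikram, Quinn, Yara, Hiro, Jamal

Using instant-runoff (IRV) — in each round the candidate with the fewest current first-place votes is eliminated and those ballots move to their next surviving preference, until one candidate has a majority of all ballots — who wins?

Round 1: Vikram 5, Quinn 7, Yara 7, Jamal 14, Hiro 0. Hiro eliminated.
Round 2: Vikram 5, Quinn 7, Yara 7, Jamal 14. Vikram eliminated.
Round 3: Quinn 12, Yara 7, Jamal 14. Yara eliminated.
Round 4: Quinn 19, Jamal 14. Quinn has a majority (≥17).

Quinn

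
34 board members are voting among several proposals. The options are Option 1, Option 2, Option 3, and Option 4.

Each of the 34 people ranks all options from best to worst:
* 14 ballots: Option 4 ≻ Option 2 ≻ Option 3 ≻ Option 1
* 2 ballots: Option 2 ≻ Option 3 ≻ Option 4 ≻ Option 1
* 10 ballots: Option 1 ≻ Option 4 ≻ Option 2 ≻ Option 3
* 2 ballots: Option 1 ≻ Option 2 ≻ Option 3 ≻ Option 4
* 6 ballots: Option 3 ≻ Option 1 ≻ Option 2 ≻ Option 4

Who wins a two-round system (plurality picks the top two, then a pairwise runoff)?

Option 1

Round 1 first-place votes: Option 1 12, Option 2 2, Option 3 6, Option 4 14. Option 4 and Option 1 advance.
Runoff: Option 4 is ranked above Option 1 on 16 ballots, Option 1 above Option 4 on 18.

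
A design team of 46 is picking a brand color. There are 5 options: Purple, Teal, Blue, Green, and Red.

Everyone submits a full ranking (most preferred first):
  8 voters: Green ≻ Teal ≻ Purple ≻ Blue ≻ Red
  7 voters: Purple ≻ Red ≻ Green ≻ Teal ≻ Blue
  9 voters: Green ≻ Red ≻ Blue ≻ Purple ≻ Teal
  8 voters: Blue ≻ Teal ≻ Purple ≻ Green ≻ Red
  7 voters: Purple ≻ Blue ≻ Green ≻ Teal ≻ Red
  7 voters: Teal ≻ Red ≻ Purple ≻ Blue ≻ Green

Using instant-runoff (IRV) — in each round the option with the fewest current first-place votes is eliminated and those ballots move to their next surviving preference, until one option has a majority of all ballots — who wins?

Purple

Round 1: Purple 14, Teal 7, Blue 8, Green 17, Red 0. Red eliminated.
Round 2: Purple 14, Teal 7, Blue 8, Green 17. Teal eliminated.
Round 3: Purple 21, Blue 8, Green 17. Blue eliminated.
Round 4: Purple 29, Green 17. Purple has a majority (≥24).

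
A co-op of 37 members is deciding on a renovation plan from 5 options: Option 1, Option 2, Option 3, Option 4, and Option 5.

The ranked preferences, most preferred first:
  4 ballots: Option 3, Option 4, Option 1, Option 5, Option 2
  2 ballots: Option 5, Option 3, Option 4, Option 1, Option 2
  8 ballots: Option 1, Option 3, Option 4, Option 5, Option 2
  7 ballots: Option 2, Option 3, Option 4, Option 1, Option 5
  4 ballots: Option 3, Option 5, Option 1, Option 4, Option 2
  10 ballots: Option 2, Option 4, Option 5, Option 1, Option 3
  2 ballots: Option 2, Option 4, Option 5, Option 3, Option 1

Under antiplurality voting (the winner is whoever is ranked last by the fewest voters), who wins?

Option 4

Last-place votes: Option 1 2, Option 2 18, Option 3 10, Option 4 0, Option 5 7.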